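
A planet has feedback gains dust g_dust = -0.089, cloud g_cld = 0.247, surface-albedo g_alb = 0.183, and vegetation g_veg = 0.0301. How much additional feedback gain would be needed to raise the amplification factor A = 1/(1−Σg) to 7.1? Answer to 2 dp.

0.49

Current total gain = 0.3711.
Target gain for A = 7.1: g* = 1 − 1/7.1 = 0.8592.
Additional gain needed = 0.8592 − 0.3711 = 0.49.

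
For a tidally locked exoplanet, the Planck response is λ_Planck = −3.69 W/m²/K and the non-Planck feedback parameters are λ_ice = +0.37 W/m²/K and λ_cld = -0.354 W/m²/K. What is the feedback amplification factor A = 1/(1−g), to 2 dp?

Convert to gains: g_ice = 0.37/3.69 = 0.1003; g_cld = -0.354/3.69 = -0.09593.
Total gain g = 0.00437.
A = 1/(1 − 0.00437) = 1.00.

1.00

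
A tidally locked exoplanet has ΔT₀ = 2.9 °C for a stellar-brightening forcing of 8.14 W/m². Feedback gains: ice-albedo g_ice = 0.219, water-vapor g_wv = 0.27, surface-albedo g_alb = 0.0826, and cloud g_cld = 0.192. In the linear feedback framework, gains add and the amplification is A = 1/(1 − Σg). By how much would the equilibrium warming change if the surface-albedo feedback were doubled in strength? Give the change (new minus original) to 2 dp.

Original: g = 0.7636, ΔT = 2.9/(1−0.7636) = 12.2673 °C.
With doubled surface-albedo: g' = 0.8462, ΔT' = 2.9/(1−0.8462) = 18.8557 °C.
Change = 18.8557 − 12.2673 = 6.59 °C.

6.59 °C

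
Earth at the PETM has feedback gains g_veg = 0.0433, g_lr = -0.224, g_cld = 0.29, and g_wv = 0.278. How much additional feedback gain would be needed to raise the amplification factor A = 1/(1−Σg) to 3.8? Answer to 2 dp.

Current total gain = 0.3873.
Target gain for A = 3.8: g* = 1 − 1/3.8 = 0.7368.
Additional gain needed = 0.7368 − 0.3873 = 0.35.

0.35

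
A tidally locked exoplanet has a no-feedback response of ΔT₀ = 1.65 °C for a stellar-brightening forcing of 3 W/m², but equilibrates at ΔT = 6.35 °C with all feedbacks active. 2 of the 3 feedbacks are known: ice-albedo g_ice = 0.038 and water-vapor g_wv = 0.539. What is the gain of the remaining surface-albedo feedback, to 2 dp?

0.16

Amplification A = ΔT/ΔT₀ = 6.35/1.65 = 3.848.
Total gain g = 1 − 1/A = 1 − 1/3.848 = 0.7401.
Known gains sum to 0.038 + 0.539 = 0.577.
g_alb = 0.7401 − 0.577 = 0.16.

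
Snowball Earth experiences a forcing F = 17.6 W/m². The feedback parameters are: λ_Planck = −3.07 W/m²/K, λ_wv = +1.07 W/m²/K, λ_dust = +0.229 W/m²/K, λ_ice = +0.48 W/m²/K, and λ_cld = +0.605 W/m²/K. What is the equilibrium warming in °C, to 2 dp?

25.66 °C

Net feedback parameter λ = (−3.07) + (+1.07) + (+0.229) + (+0.48) + (+0.605) = -0.686 W/m²/K.
ΔT = −F/λ = −17.6/(-0.686) = 25.66 °C.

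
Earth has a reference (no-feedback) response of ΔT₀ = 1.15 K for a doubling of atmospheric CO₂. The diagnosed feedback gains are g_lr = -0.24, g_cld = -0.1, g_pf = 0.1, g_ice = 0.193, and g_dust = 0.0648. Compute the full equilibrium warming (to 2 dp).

Total gain g = -0.24 − 0.1 + 0.1 + 0.193 + 0.0648 = 0.0178.
Amplification A = 1/(1 − 0.0178) = 1.018.
ΔT = 1.15 × 1.018 = 1.17 K.

1.17 K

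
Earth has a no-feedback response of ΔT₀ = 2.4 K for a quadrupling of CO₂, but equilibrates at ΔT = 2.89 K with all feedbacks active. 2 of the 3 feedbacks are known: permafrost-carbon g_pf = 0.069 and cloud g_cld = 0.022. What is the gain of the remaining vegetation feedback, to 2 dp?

Amplification A = ΔT/ΔT₀ = 2.89/2.4 = 1.204.
Total gain g = 1 − 1/A = 1 − 1/1.204 = 0.1694.
Known gains sum to 0.069 + 0.022 = 0.091.
g_veg = 0.1694 − 0.091 = 0.08.

0.08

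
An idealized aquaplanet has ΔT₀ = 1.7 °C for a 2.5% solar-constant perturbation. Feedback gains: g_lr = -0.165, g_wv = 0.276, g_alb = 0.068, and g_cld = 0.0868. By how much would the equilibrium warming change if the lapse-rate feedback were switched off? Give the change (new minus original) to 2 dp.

Original: g = 0.2658, ΔT = 1.7/(1−0.2658) = 2.3154 °C.
Without lapse-rate: g' = 0.4308, ΔT' = 1.7/(1−0.4308) = 2.9866 °C.
Change = 2.9866 − 2.3154 = 0.67 °C.

0.67 °C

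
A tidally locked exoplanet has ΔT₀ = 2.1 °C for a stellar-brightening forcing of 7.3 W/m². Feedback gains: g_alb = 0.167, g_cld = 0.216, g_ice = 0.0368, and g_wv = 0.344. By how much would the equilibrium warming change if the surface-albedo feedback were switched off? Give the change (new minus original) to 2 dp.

Original: g = 0.7638, ΔT = 2.1/(1−0.7638) = 8.8908 °C.
Without surface-albedo: g' = 0.5968, ΔT' = 2.1/(1−0.5968) = 5.2083 °C.
Change = 5.2083 − 8.8908 = -3.68 °C.

-3.68 °C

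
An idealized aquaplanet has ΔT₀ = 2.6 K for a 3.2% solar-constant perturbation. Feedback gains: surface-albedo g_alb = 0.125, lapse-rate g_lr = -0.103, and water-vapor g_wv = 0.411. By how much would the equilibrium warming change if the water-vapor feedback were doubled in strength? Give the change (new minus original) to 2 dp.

12.08 K

Original: g = 0.433, ΔT = 2.6/(1−0.433) = 4.5855 K.
With doubled water-vapor: g' = 0.844, ΔT' = 2.6/(1−0.844) = 16.6667 K.
Change = 16.6667 − 4.5855 = 12.08 K.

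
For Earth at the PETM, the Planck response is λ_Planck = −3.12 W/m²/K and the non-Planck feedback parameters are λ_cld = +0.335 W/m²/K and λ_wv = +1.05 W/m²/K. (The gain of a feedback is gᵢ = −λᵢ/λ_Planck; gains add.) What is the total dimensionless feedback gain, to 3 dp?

Convert to gains: g_cld = 0.335/3.12 = 0.1074; g_wv = 1.05/3.12 = 0.3365.
Total gain g = 0.4439.

0.444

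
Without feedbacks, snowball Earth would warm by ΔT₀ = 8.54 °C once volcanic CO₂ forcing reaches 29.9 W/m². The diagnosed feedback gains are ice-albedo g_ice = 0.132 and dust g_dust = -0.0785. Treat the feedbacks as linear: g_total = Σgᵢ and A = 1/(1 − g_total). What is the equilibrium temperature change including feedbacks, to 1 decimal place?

Total gain g = 0.132 − 0.0785 = 0.0535.
Amplification A = 1/(1 − 0.0535) = 1.057.
ΔT = 8.54 × 1.057 = 9.0 °C.

9.0 °C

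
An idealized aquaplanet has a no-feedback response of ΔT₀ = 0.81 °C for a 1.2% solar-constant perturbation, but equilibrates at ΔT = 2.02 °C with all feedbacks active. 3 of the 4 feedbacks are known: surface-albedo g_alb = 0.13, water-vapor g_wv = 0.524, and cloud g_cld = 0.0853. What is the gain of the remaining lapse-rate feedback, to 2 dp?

Amplification A = ΔT/ΔT₀ = 2.02/0.81 = 2.494.
Total gain g = 1 − 1/A = 1 − 1/2.494 = 0.599.
Known gains sum to 0.13 + 0.524 + 0.0853 = 0.7393.
g_lr = 0.599 − 0.7393 = -0.14.

-0.14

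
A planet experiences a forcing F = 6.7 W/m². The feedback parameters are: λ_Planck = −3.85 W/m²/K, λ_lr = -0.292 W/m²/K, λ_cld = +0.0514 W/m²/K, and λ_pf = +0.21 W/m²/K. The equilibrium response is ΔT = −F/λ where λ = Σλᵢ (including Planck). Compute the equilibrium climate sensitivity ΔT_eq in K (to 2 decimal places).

Net feedback parameter λ = (−3.85) + (-0.292) + (+0.0514) + (+0.21) = -3.8806 W/m²/K.
ΔT = −F/λ = −6.7/(-3.8806) = 1.73 K.

1.73 K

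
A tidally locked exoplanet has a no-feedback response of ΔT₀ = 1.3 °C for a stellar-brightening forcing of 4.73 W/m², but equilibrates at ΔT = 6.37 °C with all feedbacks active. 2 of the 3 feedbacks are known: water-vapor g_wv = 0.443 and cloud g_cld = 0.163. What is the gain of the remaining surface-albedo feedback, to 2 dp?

0.19

Amplification A = ΔT/ΔT₀ = 6.37/1.3 = 4.9.
Total gain g = 1 − 1/A = 1 − 1/4.9 = 0.7959.
Known gains sum to 0.443 + 0.163 = 0.606.
g_alb = 0.7959 − 0.606 = 0.19.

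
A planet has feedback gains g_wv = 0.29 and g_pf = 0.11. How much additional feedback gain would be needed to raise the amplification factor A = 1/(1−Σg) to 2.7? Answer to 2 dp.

0.23

Current total gain = 0.4.
Target gain for A = 2.7: g* = 1 − 1/2.7 = 0.6296.
Additional gain needed = 0.6296 − 0.4 = 0.23.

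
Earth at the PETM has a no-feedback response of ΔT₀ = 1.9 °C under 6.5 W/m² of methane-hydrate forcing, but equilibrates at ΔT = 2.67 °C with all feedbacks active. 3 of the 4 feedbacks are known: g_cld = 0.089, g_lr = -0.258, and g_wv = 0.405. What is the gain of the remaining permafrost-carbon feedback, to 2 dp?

0.05

Amplification A = ΔT/ΔT₀ = 2.67/1.9 = 1.405.
Total gain g = 1 − 1/A = 1 − 1/1.405 = 0.2883.
Known gains sum to 0.089 − 0.258 + 0.405 = 0.236.
g_pf = 0.2883 − 0.236 = 0.05.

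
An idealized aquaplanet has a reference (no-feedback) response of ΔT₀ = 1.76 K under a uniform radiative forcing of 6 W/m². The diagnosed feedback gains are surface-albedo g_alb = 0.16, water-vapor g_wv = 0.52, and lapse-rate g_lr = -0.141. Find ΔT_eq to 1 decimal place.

3.8 K

Total gain g = 0.16 + 0.52 − 0.141 = 0.539.
Amplification A = 1/(1 − 0.539) = 2.169.
ΔT = 1.76 × 2.169 = 3.8 K.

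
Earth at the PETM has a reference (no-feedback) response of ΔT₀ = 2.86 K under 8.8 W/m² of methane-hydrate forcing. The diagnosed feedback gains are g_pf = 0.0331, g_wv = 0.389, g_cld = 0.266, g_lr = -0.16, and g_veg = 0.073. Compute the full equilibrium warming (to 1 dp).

7.2 K

Total gain g = 0.0331 + 0.389 + 0.266 − 0.16 + 0.073 = 0.6011.
Amplification A = 1/(1 − 0.6011) = 2.507.
ΔT = 2.86 × 2.507 = 7.2 K.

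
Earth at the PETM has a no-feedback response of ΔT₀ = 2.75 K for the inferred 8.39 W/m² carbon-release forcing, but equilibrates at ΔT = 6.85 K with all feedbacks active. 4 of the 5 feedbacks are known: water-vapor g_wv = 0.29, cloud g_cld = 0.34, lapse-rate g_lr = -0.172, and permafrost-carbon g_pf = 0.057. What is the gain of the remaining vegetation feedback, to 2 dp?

Amplification A = ΔT/ΔT₀ = 6.85/2.75 = 2.491.
Total gain g = 1 − 1/A = 1 − 1/2.491 = 0.5986.
Known gains sum to 0.29 + 0.34 − 0.172 + 0.057 = 0.515.
g_veg = 0.5986 − 0.515 = 0.08.

0.08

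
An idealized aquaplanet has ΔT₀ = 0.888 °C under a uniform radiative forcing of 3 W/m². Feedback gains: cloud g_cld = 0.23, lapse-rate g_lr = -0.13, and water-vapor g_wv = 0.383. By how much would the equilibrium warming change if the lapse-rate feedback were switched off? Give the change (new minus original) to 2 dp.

Original: g = 0.483, ΔT = 0.888/(1−0.483) = 1.7176 °C.
Without lapse-rate: g' = 0.613, ΔT' = 0.888/(1−0.613) = 2.2946 °C.
Change = 2.2946 − 1.7176 = 0.58 °C.

0.58 °C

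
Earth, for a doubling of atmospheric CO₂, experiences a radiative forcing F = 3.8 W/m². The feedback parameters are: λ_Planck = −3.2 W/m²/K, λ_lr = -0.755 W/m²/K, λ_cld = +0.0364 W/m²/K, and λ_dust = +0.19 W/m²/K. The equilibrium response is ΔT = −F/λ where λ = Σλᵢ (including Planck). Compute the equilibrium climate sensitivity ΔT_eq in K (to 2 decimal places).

1.02 K

Net feedback parameter λ = (−3.2) + (-0.755) + (+0.0364) + (+0.19) = -3.7286 W/m²/K.
ΔT = −F/λ = −3.8/(-3.7286) = 1.02 K.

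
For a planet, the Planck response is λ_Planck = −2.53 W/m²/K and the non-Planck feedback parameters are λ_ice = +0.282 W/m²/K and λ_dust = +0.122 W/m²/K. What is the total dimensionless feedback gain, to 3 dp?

Convert to gains: g_ice = 0.282/2.53 = 0.1115; g_dust = 0.122/2.53 = 0.04822.
Total gain g = 0.15972.

0.160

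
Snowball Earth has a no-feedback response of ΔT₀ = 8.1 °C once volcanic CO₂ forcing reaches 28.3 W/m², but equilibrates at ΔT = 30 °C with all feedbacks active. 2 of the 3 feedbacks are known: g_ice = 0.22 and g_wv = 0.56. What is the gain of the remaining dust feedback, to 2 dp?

Amplification A = ΔT/ΔT₀ = 30/8.1 = 3.704.
Total gain g = 1 − 1/A = 1 − 1/3.704 = 0.73.
Known gains sum to 0.22 + 0.56 = 0.78.
g_dust = 0.73 − 0.78 = -0.05.

-0.05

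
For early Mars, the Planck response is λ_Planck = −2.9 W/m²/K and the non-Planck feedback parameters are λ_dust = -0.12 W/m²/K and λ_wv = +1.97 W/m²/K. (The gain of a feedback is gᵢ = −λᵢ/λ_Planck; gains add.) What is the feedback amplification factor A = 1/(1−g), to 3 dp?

2.762

Convert to gains: g_dust = -0.12/2.9 = -0.04138; g_wv = 1.97/2.9 = 0.6793.
Total gain g = 0.63792.
A = 1/(1 − 0.63792) = 2.762.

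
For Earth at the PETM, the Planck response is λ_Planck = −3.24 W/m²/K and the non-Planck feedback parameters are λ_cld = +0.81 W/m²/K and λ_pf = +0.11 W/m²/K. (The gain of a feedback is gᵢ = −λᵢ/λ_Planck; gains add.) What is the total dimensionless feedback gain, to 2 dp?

0.28

Convert to gains: g_cld = 0.81/3.24 = 0.25; g_pf = 0.11/3.24 = 0.03395.
Total gain g = 0.28395.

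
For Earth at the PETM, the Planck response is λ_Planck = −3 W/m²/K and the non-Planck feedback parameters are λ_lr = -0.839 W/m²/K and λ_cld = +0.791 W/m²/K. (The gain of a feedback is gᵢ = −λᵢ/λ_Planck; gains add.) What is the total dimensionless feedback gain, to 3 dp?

-0.016

Convert to gains: g_lr = -0.839/3 = -0.2797; g_cld = 0.791/3 = 0.2637.
Total gain g = -0.016.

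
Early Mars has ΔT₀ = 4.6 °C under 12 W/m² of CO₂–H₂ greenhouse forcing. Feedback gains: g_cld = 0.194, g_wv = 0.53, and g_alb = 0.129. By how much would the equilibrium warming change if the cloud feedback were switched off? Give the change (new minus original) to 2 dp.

Original: g = 0.853, ΔT = 4.6/(1−0.853) = 31.2925 °C.
Without cloud: g' = 0.659, ΔT' = 4.6/(1−0.659) = 13.4897 °C.
Change = 13.4897 − 31.2925 = -17.80 °C.

-17.80 °C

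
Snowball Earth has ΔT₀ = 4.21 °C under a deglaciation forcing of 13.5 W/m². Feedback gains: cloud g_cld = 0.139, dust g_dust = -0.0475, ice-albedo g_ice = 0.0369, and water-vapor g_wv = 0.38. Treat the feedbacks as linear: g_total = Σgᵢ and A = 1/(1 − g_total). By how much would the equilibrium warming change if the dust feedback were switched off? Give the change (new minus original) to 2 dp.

Original: g = 0.5084, ΔT = 4.21/(1−0.5084) = 8.5639 °C.
Without dust: g' = 0.5559, ΔT' = 4.21/(1−0.5559) = 9.4798 °C.
Change = 9.4798 − 8.5639 = 0.92 °C.

0.92 °C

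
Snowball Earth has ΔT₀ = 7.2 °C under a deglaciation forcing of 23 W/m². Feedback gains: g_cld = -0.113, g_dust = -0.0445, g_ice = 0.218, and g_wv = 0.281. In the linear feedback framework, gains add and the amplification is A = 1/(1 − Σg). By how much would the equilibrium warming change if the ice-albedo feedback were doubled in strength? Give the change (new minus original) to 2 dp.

Original: g = 0.3415, ΔT = 7.2/(1−0.3415) = 10.9339 °C.
With doubled ice-albedo: g' = 0.5595, ΔT' = 7.2/(1−0.5595) = 16.3451 °C.
Change = 16.3451 − 10.9339 = 5.41 °C.

5.41 °C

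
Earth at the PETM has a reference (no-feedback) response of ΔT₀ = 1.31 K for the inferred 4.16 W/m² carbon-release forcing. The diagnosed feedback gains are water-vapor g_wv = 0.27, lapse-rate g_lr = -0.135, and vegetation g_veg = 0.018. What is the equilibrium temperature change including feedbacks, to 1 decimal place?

Total gain g = 0.27 − 0.135 + 0.018 = 0.153.
Amplification A = 1/(1 − 0.153) = 1.181.
ΔT = 1.31 × 1.181 = 1.5 K.

1.5 K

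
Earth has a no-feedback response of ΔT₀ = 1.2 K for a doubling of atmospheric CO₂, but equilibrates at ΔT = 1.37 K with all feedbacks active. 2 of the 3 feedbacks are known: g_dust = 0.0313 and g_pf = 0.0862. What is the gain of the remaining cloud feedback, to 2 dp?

Amplification A = ΔT/ΔT₀ = 1.37/1.2 = 1.142.
Total gain g = 1 − 1/A = 1 − 1/1.142 = 0.1243.
Known gains sum to 0.0313 + 0.0862 = 0.1175.
g_cld = 0.1243 − 0.1175 = 0.01.

0.01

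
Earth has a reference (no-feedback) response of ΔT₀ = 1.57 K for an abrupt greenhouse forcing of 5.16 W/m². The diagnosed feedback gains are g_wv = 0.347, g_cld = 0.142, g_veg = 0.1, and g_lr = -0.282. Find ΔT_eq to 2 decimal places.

Total gain g = 0.347 + 0.142 + 0.1 − 0.282 = 0.307.
Amplification A = 1/(1 − 0.307) = 1.443.
ΔT = 1.57 × 1.443 = 2.27 K.

2.27 K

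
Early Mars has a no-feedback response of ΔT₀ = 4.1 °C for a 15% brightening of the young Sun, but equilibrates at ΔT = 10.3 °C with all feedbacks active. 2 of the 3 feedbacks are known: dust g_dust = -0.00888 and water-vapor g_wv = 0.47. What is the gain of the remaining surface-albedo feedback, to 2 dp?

Amplification A = ΔT/ΔT₀ = 10.3/4.1 = 2.512.
Total gain g = 1 − 1/A = 1 − 1/2.512 = 0.6019.
Known gains sum to -0.00888 + 0.47 = 0.46112.
g_alb = 0.6019 − 0.46112 = 0.14.

0.14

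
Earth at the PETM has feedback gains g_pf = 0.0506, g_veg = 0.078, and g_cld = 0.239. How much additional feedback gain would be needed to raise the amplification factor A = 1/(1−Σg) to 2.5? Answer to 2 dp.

0.23

Current total gain = 0.3676.
Target gain for A = 2.5: g* = 1 − 1/2.5 = 0.6.
Additional gain needed = 0.6 − 0.3676 = 0.23.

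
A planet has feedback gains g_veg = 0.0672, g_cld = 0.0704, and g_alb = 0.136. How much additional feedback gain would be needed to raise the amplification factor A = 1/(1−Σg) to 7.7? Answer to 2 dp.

Current total gain = 0.2736.
Target gain for A = 7.7: g* = 1 − 1/7.7 = 0.8701.
Additional gain needed = 0.8701 − 0.2736 = 0.60.

0.60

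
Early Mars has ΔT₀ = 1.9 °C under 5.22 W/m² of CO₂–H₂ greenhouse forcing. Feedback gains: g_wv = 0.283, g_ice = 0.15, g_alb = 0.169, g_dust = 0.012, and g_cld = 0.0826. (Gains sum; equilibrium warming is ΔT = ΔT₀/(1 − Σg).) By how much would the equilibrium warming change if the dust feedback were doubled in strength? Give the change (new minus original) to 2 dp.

0.26 °C

Original: g = 0.6966, ΔT = 1.9/(1−0.6966) = 6.2624 °C.
With doubled dust: g' = 0.7086, ΔT' = 1.9/(1−0.7086) = 6.5202 °C.
Change = 6.5202 − 6.2624 = 0.26 °C.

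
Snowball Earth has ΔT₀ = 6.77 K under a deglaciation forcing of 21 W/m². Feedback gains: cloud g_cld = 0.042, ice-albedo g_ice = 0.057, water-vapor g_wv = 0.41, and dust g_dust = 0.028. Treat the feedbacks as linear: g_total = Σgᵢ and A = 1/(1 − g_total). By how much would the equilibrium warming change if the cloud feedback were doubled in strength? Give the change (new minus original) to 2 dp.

Original: g = 0.537, ΔT = 6.77/(1−0.537) = 14.6220 K.
With doubled cloud: g' = 0.579, ΔT' = 6.77/(1−0.579) = 16.0808 K.
Change = 16.0808 − 14.6220 = 1.46 K.

1.46 K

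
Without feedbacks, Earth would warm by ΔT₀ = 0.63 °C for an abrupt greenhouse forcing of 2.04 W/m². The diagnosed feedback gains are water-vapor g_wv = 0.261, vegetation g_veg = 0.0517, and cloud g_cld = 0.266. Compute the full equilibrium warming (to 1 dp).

1.5 °C

Total gain g = 0.261 + 0.0517 + 0.266 = 0.5787.
Amplification A = 1/(1 − 0.5787) = 2.374.
ΔT = 0.63 × 2.374 = 1.5 °C.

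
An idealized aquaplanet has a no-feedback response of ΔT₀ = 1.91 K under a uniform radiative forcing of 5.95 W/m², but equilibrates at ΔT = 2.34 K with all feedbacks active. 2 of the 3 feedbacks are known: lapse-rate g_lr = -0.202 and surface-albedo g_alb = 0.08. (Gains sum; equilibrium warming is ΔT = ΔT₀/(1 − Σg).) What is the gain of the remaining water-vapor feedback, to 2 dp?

Amplification A = ΔT/ΔT₀ = 2.34/1.91 = 1.225.
Total gain g = 1 − 1/A = 1 − 1/1.225 = 0.1837.
Known gains sum to -0.202 + 0.08 = -0.122.
g_wv = 0.1837 + 0.122 = 0.31.

0.31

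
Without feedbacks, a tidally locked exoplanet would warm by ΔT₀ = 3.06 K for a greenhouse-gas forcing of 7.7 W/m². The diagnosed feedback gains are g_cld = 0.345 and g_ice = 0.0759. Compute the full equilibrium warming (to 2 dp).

5.28 K

Total gain g = 0.345 + 0.0759 = 0.4209.
Amplification A = 1/(1 − 0.4209) = 1.727.
ΔT = 3.06 × 1.727 = 5.28 K.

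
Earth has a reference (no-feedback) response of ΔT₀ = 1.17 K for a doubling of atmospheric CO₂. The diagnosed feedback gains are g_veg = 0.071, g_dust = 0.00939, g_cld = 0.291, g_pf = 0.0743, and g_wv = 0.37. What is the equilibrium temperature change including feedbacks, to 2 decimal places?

Total gain g = 0.071 + 0.00939 + 0.291 + 0.0743 + 0.37 = 0.81569.
Amplification A = 1/(1 − 0.81569) = 5.426.
ΔT = 1.17 × 5.426 = 6.35 K.

6.35 K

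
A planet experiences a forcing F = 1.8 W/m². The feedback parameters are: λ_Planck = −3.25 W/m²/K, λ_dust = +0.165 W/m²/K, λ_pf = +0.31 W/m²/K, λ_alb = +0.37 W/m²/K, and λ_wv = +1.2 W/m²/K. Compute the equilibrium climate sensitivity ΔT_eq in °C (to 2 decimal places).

1.49 °C

Net feedback parameter λ = (−3.25) + (+0.165) + (+0.31) + (+0.37) + (+1.2) = -1.205 W/m²/K.
ΔT = −F/λ = −1.8/(-1.205) = 1.49 °C.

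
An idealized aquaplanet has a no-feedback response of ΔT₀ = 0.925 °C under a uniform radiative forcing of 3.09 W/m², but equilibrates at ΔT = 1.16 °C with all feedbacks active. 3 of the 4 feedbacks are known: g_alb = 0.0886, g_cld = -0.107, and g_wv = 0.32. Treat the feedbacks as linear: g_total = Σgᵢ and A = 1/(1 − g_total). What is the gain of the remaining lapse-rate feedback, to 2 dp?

Amplification A = ΔT/ΔT₀ = 1.16/0.925 = 1.254.
Total gain g = 1 − 1/A = 1 − 1/1.254 = 0.2026.
Known gains sum to 0.0886 − 0.107 + 0.32 = 0.3016.
g_lr = 0.2026 − 0.3016 = -0.10.

-0.10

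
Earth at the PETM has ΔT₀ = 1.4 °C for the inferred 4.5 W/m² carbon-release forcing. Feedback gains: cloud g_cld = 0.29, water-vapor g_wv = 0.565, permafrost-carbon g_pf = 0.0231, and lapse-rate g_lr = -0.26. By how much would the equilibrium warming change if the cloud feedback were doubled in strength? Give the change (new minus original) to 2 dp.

Original: g = 0.6181, ΔT = 1.4/(1−0.6181) = 3.6659 °C.
With doubled cloud: g' = 0.9081, ΔT' = 1.4/(1−0.9081) = 15.2339 °C.
Change = 15.2339 − 3.6659 = 11.57 °C.

11.57 °C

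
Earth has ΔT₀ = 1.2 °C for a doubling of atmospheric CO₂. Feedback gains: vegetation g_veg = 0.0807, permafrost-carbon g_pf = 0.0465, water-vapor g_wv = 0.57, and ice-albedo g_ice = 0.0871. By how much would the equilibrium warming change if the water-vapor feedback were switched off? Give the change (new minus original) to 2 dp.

-4.04 °C

Original: g = 0.7843, ΔT = 1.2/(1−0.7843) = 5.5633 °C.
Without water-vapor: g' = 0.2143, ΔT' = 1.2/(1−0.2143) = 1.5273 °C.
Change = 1.5273 − 5.5633 = -4.04 °C.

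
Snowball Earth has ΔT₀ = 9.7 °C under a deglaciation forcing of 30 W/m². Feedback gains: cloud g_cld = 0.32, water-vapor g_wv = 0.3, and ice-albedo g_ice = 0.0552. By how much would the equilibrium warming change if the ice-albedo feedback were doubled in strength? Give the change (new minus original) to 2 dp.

6.11 °C

Original: g = 0.6752, ΔT = 9.7/(1−0.6752) = 29.8645 °C.
With doubled ice-albedo: g' = 0.7304, ΔT' = 9.7/(1−0.7304) = 35.9792 °C.
Change = 35.9792 − 29.8645 = 6.11 °C.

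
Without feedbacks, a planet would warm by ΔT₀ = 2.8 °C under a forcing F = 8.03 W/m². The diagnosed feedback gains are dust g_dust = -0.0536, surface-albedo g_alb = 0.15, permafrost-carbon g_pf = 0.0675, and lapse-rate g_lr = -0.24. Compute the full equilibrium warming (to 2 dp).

2.60 °C

Total gain g = -0.0536 + 0.15 + 0.0675 − 0.24 = -0.0761.
Amplification A = 1/(1 + 0.0761) = 0.9293.
ΔT = 2.8 × 0.9293 = 2.60 °C.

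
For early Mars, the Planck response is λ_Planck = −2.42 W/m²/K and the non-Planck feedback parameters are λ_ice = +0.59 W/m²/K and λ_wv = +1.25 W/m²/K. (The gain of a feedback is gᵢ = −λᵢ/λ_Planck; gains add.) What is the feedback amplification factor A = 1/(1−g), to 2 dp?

Convert to gains: g_ice = 0.59/2.42 = 0.2438; g_wv = 1.25/2.42 = 0.5165.
Total gain g = 0.7603.
A = 1/(1 − 0.7603) = 4.17.

4.17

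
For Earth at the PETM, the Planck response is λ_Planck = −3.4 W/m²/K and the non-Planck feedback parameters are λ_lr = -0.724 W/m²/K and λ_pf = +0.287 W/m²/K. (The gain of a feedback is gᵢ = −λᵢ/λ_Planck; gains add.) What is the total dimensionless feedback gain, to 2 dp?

-0.13

Convert to gains: g_lr = -0.724/3.4 = -0.2129; g_pf = 0.287/3.4 = 0.08441.
Total gain g = -0.12849.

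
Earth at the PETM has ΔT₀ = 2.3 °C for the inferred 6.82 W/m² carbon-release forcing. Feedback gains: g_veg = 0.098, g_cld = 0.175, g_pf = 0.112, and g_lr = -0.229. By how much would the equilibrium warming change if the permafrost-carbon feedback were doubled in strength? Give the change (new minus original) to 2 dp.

Original: g = 0.156, ΔT = 2.3/(1−0.156) = 2.7251 °C.
With doubled permafrost-carbon: g' = 0.268, ΔT' = 2.3/(1−0.268) = 3.1421 °C.
Change = 3.1421 − 2.7251 = 0.42 °C.

0.42 °C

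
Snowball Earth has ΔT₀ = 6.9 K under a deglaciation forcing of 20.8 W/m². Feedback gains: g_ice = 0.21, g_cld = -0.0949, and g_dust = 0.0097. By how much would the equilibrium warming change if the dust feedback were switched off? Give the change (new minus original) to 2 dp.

-0.09 K

Original: g = 0.1248, ΔT = 6.9/(1−0.1248) = 7.8839 K.
Without dust: g' = 0.1151, ΔT' = 6.9/(1−0.1151) = 7.7975 K.
Change = 7.7975 − 7.8839 = -0.09 K.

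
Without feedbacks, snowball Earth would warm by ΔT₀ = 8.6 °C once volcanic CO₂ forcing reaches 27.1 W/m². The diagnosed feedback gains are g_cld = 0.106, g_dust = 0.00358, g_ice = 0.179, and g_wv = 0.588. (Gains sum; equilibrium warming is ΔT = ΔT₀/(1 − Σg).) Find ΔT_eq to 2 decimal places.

Total gain g = 0.106 + 0.00358 + 0.179 + 0.588 = 0.87658.
Amplification A = 1/(1 − 0.87658) = 8.102.
ΔT = 8.6 × 8.102 = 69.68 °C.

69.68 °C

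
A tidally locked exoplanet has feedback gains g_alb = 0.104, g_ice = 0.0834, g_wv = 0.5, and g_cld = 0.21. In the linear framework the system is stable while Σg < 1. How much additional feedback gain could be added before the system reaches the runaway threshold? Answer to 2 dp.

Current total gain = 0.104 + 0.0834 + 0.5 + 0.21 = 0.8974.
Margin to runaway = 1 − 0.8974 = 0.10.

0.10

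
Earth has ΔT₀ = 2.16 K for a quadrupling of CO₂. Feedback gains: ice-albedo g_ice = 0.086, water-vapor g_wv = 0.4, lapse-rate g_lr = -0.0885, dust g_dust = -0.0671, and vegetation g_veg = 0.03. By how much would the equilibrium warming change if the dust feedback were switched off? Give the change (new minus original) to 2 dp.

0.40 K

Original: g = 0.3604, ΔT = 2.16/(1−0.3604) = 3.3771 K.
Without dust: g' = 0.4275, ΔT' = 2.16/(1−0.4275) = 3.7729 K.
Change = 3.7729 − 3.3771 = 0.40 K.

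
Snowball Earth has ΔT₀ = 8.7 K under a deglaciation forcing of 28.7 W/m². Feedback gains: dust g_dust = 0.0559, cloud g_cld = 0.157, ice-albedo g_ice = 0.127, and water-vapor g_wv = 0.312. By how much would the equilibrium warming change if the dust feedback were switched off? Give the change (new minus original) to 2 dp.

-3.46 K

Original: g = 0.6519, ΔT = 8.7/(1−0.6519) = 24.9928 K.
Without dust: g' = 0.596, ΔT' = 8.7/(1−0.596) = 21.5347 K.
Change = 21.5347 − 24.9928 = -3.46 K.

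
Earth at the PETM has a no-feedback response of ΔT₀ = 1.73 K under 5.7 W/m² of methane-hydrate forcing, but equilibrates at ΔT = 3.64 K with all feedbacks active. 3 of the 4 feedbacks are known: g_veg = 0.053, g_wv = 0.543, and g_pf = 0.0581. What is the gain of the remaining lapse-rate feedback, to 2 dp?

Amplification A = ΔT/ΔT₀ = 3.64/1.73 = 2.104.
Total gain g = 1 − 1/A = 1 − 1/2.104 = 0.5247.
Known gains sum to 0.053 + 0.543 + 0.0581 = 0.6541.
g_lr = 0.5247 − 0.6541 = -0.13.

-0.13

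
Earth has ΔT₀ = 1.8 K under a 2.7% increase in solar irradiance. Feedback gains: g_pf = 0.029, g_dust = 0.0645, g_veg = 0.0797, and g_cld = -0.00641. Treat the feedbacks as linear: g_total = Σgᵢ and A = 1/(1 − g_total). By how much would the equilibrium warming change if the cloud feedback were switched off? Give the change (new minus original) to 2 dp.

0.02 K

Original: g = 0.16679, ΔT = 1.8/(1−0.16679) = 2.1603 K.
Without cloud: g' = 0.1732, ΔT' = 1.8/(1−0.1732) = 2.1771 K.
Change = 2.1771 − 2.1603 = 0.02 K.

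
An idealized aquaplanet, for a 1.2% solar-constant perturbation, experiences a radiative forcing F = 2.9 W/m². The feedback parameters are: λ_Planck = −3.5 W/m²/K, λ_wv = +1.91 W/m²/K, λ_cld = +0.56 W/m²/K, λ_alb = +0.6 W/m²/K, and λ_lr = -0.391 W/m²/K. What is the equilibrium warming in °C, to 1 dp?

3.5 °C

Net feedback parameter λ = (−3.5) + (+1.91) + (+0.56) + (+0.6) + (-0.391) = -0.821 W/m²/K.
ΔT = −F/λ = −2.9/(-0.821) = 3.5 °C.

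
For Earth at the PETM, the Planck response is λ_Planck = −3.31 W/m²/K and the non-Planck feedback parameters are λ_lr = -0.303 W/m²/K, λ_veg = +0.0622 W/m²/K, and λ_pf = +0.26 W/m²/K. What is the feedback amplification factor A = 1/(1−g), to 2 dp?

1.01

Convert to gains: g_lr = -0.303/3.31 = -0.09154; g_veg = 0.0622/3.31 = 0.01879; g_pf = 0.26/3.31 = 0.07855.
Total gain g = 0.0058.
A = 1/(1 − 0.0058) = 1.01.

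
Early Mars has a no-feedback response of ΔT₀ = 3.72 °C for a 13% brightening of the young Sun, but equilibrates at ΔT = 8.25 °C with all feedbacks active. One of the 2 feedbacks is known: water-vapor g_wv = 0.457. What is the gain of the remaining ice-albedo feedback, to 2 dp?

Amplification A = ΔT/ΔT₀ = 8.25/3.72 = 2.218.
Total gain g = 1 − 1/A = 1 − 1/2.218 = 0.5491.
The known gain is 0.457.
g_ice = 0.5491 − 0.457 = 0.09.

0.09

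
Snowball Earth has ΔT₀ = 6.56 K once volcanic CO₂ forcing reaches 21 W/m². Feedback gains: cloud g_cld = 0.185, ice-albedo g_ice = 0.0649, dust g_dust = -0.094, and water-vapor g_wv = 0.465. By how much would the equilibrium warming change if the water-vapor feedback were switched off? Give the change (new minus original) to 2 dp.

-9.53 K

Original: g = 0.6209, ΔT = 6.56/(1−0.6209) = 17.3041 K.
Without water-vapor: g' = 0.1559, ΔT' = 6.56/(1−0.1559) = 7.7716 K.
Change = 7.7716 − 17.3041 = -9.53 K.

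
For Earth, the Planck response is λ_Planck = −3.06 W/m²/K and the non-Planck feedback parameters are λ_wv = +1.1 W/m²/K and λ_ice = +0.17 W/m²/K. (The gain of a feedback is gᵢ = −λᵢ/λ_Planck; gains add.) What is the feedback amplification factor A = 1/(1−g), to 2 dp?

Convert to gains: g_wv = 1.1/3.06 = 0.3595; g_ice = 0.17/3.06 = 0.05556.
Total gain g = 0.41506.
A = 1/(1 − 0.41506) = 1.71.

1.71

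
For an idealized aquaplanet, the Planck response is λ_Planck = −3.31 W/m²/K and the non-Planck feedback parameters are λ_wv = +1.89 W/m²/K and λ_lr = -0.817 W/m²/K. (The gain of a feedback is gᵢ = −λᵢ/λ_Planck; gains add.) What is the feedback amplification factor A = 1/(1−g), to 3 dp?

Convert to gains: g_wv = 1.89/3.31 = 0.571; g_lr = -0.817/3.31 = -0.2468.
Total gain g = 0.3242.
A = 1/(1 − 0.3242) = 1.480.

1.480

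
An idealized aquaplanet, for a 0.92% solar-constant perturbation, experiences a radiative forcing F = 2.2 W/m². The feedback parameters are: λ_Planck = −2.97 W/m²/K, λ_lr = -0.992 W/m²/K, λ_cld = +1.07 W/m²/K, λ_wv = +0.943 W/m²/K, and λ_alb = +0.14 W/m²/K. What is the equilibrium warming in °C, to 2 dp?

1.22 °C

Net feedback parameter λ = (−2.97) + (-0.992) + (+1.07) + (+0.943) + (+0.14) = -1.809 W/m²/K.
ΔT = −F/λ = −2.2/(-1.809) = 1.22 °C.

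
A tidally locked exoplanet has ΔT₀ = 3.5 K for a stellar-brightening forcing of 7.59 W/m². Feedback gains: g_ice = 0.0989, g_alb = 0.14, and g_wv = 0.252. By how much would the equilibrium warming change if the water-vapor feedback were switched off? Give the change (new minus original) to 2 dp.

Original: g = 0.4909, ΔT = 3.5/(1−0.4909) = 6.8749 K.
Without water-vapor: g' = 0.2389, ΔT' = 3.5/(1−0.2389) = 4.5986 K.
Change = 4.5986 − 6.8749 = -2.28 K.

-2.28 K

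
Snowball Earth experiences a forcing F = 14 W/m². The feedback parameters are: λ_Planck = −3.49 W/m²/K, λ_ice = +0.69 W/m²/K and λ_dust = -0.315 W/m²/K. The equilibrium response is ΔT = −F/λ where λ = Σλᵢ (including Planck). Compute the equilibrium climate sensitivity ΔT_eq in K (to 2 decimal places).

Net feedback parameter λ = (−3.49) + (+0.69) + (-0.315) = -3.115 W/m²/K.
ΔT = −F/λ = −14/(-3.115) = 4.49 K.

4.49 K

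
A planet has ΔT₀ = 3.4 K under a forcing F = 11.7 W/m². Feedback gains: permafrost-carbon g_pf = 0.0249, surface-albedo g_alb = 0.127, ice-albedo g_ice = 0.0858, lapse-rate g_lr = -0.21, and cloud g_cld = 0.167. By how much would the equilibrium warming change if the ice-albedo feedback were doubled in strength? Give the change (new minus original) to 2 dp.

0.50 K

Original: g = 0.1947, ΔT = 3.4/(1−0.1947) = 4.2220 K.
With doubled ice-albedo: g' = 0.2805, ΔT' = 3.4/(1−0.2805) = 4.7255 K.
Change = 4.7255 − 4.2220 = 0.50 K.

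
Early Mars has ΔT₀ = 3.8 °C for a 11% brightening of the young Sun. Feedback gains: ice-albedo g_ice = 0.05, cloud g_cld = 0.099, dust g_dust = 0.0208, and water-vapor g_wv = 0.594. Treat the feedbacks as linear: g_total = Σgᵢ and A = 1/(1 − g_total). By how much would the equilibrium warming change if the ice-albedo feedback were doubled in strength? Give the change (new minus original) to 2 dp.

Original: g = 0.7638, ΔT = 3.8/(1−0.7638) = 16.0881 °C.
With doubled ice-albedo: g' = 0.8138, ΔT' = 3.8/(1−0.8138) = 20.4082 °C.
Change = 20.4082 − 16.0881 = 4.32 °C.

4.32 °C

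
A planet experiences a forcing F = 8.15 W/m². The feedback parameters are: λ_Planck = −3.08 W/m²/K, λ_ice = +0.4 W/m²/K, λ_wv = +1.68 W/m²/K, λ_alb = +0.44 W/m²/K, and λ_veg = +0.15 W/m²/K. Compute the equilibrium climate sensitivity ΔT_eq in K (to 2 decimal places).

19.88 K

Net feedback parameter λ = (−3.08) + (+0.4) + (+1.68) + (+0.44) + (+0.15) = -0.41 W/m²/K.
ΔT = −F/λ = −8.15/(-0.41) = 19.88 K.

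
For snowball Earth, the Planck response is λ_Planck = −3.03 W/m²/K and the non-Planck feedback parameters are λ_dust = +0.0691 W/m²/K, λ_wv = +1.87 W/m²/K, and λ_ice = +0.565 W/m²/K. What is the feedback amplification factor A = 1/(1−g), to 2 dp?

Convert to gains: g_dust = 0.0691/3.03 = 0.02281; g_wv = 1.87/3.03 = 0.6172; g_ice = 0.565/3.03 = 0.1865.
Total gain g = 0.82651.
A = 1/(1 − 0.82651) = 5.76.

5.76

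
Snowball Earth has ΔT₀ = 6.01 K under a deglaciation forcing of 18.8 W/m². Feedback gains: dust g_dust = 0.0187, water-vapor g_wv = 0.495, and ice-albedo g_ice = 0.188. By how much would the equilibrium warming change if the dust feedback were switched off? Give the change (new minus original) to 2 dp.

Original: g = 0.7017, ΔT = 6.01/(1−0.7017) = 20.1475 K.
Without dust: g' = 0.683, ΔT' = 6.01/(1−0.683) = 18.9590 K.
Change = 18.9590 − 20.1475 = -1.19 K.

-1.19 K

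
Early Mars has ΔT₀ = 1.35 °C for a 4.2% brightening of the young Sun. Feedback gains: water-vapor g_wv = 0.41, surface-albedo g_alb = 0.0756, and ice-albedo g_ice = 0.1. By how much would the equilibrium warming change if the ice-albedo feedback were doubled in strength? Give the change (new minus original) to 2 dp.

1.04 °C

Original: g = 0.5856, ΔT = 1.35/(1−0.5856) = 3.2577 °C.
With doubled ice-albedo: g' = 0.6856, ΔT' = 1.35/(1−0.6856) = 4.2939 °C.
Change = 4.2939 − 3.2577 = 1.04 °C.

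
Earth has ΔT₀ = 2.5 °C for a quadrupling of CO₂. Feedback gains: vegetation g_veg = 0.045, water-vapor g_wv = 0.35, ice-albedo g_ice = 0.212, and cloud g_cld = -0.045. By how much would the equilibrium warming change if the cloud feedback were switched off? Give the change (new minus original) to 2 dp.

Original: g = 0.562, ΔT = 2.5/(1−0.562) = 5.7078 °C.
Without cloud: g' = 0.607, ΔT' = 2.5/(1−0.607) = 6.3613 °C.
Change = 6.3613 − 5.7078 = 0.65 °C.

0.65 °C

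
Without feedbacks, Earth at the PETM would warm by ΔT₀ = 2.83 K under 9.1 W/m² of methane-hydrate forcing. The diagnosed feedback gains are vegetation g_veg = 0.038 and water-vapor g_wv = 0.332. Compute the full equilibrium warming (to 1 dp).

4.5 K

Total gain g = 0.038 + 0.332 = 0.37.
Amplification A = 1/(1 − 0.37) = 1.587.
ΔT = 2.83 × 1.587 = 4.5 K.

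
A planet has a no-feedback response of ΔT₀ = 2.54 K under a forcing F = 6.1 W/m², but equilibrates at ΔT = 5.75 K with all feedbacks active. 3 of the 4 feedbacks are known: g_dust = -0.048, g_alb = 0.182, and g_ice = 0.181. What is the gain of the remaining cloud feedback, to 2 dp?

Amplification A = ΔT/ΔT₀ = 5.75/2.54 = 2.264.
Total gain g = 1 − 1/A = 1 − 1/2.264 = 0.5583.
Known gains sum to -0.048 + 0.182 + 0.181 = 0.315.
g_cld = 0.5583 − 0.315 = 0.24.

0.24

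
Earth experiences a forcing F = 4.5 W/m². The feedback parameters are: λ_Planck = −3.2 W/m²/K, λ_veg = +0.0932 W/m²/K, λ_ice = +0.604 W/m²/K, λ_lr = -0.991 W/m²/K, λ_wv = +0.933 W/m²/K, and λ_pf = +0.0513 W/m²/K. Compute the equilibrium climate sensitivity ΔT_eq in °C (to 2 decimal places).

1.79 °C

Net feedback parameter λ = (−3.2) + (+0.0932) + (+0.604) + (-0.991) + (+0.933) + (+0.0513) = -2.5095 W/m²/K.
ΔT = −F/λ = −4.5/(-2.5095) = 1.79 °C.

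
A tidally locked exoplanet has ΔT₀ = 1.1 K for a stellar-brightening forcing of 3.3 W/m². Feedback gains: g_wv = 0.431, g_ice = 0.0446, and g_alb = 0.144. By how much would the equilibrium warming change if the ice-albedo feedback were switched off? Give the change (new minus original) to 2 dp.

-0.30 K

Original: g = 0.6196, ΔT = 1.1/(1−0.6196) = 2.8917 K.
Without ice-albedo: g' = 0.575, ΔT' = 1.1/(1−0.575) = 2.5882 K.
Change = 2.5882 − 2.8917 = -0.30 K.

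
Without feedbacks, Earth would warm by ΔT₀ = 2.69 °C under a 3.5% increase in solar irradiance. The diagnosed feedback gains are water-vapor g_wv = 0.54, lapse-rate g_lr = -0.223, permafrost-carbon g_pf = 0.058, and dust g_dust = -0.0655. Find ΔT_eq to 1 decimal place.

3.9 °C

Total gain g = 0.54 − 0.223 + 0.058 − 0.0655 = 0.3095.
Amplification A = 1/(1 − 0.3095) = 1.448.
ΔT = 2.69 × 1.448 = 3.9 °C.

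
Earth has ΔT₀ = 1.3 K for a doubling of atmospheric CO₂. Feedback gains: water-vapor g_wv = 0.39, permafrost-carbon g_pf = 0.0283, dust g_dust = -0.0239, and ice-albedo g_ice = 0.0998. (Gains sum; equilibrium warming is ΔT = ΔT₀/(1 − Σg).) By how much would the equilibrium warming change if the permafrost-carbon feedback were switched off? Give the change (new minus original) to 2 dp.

Original: g = 0.4942, ΔT = 1.3/(1−0.4942) = 2.5702 K.
Without permafrost-carbon: g' = 0.4659, ΔT' = 1.3/(1−0.4659) = 2.4340 K.
Change = 2.4340 − 2.5702 = -0.14 K.

-0.14 K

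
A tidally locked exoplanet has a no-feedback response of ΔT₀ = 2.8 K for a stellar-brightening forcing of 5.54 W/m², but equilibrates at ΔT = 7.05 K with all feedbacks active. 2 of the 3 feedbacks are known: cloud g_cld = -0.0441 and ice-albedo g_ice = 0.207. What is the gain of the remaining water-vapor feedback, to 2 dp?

Amplification A = ΔT/ΔT₀ = 7.05/2.8 = 2.518.
Total gain g = 1 − 1/A = 1 − 1/2.518 = 0.6029.
Known gains sum to -0.0441 + 0.207 = 0.1629.
g_wv = 0.6029 − 0.1629 = 0.44.

0.44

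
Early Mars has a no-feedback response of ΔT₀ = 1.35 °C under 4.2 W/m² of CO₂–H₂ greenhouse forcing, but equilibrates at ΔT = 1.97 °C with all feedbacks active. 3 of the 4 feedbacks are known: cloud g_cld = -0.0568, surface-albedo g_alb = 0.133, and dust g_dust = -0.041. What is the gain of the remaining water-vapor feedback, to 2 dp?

Amplification A = ΔT/ΔT₀ = 1.97/1.35 = 1.459.
Total gain g = 1 − 1/A = 1 − 1/1.459 = 0.3146.
Known gains sum to -0.0568 + 0.133 − 0.041 = 0.0352.
g_wv = 0.3146 − 0.0352 = 0.28.

0.28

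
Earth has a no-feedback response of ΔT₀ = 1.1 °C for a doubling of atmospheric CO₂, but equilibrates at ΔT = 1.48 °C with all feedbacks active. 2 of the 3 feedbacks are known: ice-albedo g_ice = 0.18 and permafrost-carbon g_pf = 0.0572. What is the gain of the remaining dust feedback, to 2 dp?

Amplification A = ΔT/ΔT₀ = 1.48/1.1 = 1.345.
Total gain g = 1 − 1/A = 1 − 1/1.345 = 0.2565.
Known gains sum to 0.18 + 0.0572 = 0.2372.
g_dust = 0.2565 − 0.2372 = 0.02.

0.02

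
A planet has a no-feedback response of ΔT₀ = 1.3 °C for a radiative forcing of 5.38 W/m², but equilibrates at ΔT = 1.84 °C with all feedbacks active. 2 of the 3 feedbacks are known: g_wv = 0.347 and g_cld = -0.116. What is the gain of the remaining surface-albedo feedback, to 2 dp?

0.06

Amplification A = ΔT/ΔT₀ = 1.84/1.3 = 1.415.
Total gain g = 1 − 1/A = 1 − 1/1.415 = 0.2933.
Known gains sum to 0.347 − 0.116 = 0.231.
g_alb = 0.2933 − 0.231 = 0.06.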